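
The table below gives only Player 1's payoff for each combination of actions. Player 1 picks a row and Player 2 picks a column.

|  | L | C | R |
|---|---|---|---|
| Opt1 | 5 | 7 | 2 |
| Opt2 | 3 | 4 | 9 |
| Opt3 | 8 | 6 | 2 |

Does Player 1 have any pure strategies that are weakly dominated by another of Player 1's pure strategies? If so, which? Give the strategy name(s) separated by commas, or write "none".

none

Nothing dominates Opt1: Opt2 at L (5>3); Opt3 at C (7>6).
Opt2: no other strategy beats it everywhere (Opt1 at R (9>2); Opt3 at R (9>2)).
Nothing dominates Opt3: Opt1 at L (8>5); Opt2 at L (8>3).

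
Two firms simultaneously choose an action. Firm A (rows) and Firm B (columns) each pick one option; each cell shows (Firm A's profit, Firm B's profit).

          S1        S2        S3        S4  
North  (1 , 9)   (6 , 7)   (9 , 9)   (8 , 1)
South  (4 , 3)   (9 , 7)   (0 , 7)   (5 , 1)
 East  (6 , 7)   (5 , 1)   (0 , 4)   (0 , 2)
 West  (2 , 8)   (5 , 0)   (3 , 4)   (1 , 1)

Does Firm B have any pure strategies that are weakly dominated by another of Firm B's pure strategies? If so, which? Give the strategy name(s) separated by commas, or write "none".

S2, S4

S1: no other strategy beats it everywhere (S2 at North (9>7); S3 at East (7>4); S4 at North (9>1)).
S3 weakly dominates S2 — North: 9>7, South: 7=7, East: 4>1, West: 4>0.
S3: no other strategy beats it everywhere (S1 at South (7>3); S2 at North (9>7); S4 at North (9>1)).
S1 weakly dominates S4 — North: 9>1, South: 3>1, East: 7>2, West: 8>1.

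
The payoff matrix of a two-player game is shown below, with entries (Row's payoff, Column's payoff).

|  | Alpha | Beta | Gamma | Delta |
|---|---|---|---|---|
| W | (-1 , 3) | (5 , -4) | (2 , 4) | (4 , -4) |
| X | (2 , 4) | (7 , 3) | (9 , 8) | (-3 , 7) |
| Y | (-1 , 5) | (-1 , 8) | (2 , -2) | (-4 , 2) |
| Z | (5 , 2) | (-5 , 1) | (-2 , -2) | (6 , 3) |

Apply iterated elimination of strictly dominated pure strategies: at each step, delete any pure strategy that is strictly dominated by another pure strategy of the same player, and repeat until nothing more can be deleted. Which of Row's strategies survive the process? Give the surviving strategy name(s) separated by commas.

Row's strategy Y is strictly dominated by X (Alpha: 2>-1, Beta: 7>-1, Gamma: 9>2, Delta: -3>-4) and is removed.
Column Beta is eliminated: Alpha beats it against every remaining row (W: 3>-4, X: 4>3, Z: 2>1).
Among the remaining strategies, none is strictly dominated by another pure strategy of the same player, so the elimination stops.
Surviving strategies — Row: {W, X, Z}; Column: {Alpha, Gamma, Delta}.

W, X, Z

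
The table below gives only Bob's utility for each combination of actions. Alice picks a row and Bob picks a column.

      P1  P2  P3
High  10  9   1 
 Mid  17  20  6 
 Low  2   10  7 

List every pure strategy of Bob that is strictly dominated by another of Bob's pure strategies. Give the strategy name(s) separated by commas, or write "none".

Nothing dominates P1: P2 at High (10>9); P3 at High (10>1).
Nothing dominates P2: P1 at Mid (20>17); P3 at High (9>1).
P3: dominated, since P2 does at least as well everywhere (High: 9>1, Mid: 20>6, Low: 10>7).

P3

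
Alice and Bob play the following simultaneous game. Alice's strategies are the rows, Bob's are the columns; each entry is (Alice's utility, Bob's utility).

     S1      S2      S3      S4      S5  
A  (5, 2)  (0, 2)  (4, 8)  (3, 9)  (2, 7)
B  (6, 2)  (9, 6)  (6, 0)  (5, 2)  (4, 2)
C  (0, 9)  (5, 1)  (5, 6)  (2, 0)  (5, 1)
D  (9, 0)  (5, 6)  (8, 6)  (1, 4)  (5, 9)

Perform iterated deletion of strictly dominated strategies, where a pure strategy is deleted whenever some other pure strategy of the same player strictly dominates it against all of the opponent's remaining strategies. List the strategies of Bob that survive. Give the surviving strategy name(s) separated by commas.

Row A is eliminated: B beats it against every remaining column (S1: 6>5, S2: 9>0, S3: 6>4, S4: 5>3, S5: 4>2).
Bob's strategy S4 is strictly dominated by S2 (B: 6>2, C: 1>0, D: 6>4) and is removed.
Among the remaining strategies, none is strictly dominated by another pure strategy of the same player, so the elimination stops.
Surviving strategies — Alice: {B, C, D}; Bob: {S1, S2, S3, S5}.

S1, S2, S3, S5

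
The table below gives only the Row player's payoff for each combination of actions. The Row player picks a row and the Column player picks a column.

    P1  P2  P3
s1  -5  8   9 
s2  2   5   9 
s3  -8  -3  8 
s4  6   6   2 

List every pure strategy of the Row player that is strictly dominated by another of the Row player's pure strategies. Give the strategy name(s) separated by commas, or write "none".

s1: no other strategy beats it everywhere (s2 at P2 (8>5); s3 at P1 (-5>-8); s4 at P2 (8>6)).
Nothing dominates s2: s1 at P1 (2>-5); s3 at P1 (2>-8); s4 at P3 (9>2).
s3 is strictly dominated by s1 (P1: -5>-8, P2: 8>-3, P3: 9>8).
s4 is not dominated — it holds its own against s1 at P1 (6>-5); s2 at P1 (6>2); s3 at P1 (6>-8).

s3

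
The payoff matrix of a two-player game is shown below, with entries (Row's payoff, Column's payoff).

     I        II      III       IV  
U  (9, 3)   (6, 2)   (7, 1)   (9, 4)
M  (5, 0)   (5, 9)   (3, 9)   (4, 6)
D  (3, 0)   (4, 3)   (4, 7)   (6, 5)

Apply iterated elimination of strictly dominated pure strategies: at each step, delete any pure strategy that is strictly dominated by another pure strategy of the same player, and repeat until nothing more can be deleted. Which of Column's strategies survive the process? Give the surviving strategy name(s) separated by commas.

IV

Row M is eliminated: U beats it against every remaining column (I: 9>5, II: 6>5, III: 7>3, IV: 9>4).
For Row, U strictly dominates D on the remaining columns (I: 9>3, II: 6>4, III: 7>4, IV: 9>6); eliminate D.
For Column, IV strictly dominates I on the remaining rows (U: 4>3); eliminate I.
Column II is eliminated: IV beats it against every remaining row (U: 4>2).
For Column, IV strictly dominates III on the remaining rows (U: 4>1); eliminate III.
Among the remaining strategies, none is strictly dominated by another pure strategy of the same player, so the elimination stops.
Surviving strategies — Row: {U}; Column: {IV}.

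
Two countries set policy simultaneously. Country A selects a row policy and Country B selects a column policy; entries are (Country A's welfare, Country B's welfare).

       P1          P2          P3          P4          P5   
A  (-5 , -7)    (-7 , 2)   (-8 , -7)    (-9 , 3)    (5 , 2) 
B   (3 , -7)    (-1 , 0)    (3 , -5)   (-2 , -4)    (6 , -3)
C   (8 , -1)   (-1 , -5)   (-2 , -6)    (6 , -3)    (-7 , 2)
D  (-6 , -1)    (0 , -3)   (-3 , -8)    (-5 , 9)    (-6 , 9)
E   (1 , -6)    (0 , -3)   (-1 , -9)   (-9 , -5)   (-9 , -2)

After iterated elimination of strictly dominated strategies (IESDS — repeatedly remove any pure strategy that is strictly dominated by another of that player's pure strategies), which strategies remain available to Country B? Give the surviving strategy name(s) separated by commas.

For Country A, B strictly dominates A on the remaining columns (P1: 3>-5, P2: -1>-7, P3: 3>-8, P4: -2>-9, P5: 6>5); eliminate A.
Column P1 is eliminated: P5 beats it against every remaining row (B: -3>-7, C: 2>-1, D: 9>-1, E: -2>-6).
For Country B, P2 strictly dominates P3 on the remaining rows (B: 0>-5, C: -5>-6, D: -3>-8, E: -3>-9); eliminate P3.
Among the remaining strategies, none is strictly dominated by another pure strategy of the same player, so the elimination stops.
Surviving strategies — Country A: {B, C, D, E}; Country B: {P2, P4, P5}.

P2, P4, P5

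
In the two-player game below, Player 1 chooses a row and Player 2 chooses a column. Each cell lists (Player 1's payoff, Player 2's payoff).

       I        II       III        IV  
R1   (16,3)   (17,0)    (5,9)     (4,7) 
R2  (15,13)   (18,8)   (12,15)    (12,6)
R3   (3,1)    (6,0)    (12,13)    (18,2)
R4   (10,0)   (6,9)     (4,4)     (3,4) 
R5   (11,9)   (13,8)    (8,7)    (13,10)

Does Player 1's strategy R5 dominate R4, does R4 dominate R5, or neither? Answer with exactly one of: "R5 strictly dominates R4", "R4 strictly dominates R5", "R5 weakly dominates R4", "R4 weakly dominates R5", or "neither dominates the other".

Compare R5 to R4 across each opponent action: I: 11>10, II: 13>6, III: 8>4, IV: 13>3.
R5 gives a strictly higher payoff against each opponent action, so R5 strictly dominates R4.

R5 strictly dominates R4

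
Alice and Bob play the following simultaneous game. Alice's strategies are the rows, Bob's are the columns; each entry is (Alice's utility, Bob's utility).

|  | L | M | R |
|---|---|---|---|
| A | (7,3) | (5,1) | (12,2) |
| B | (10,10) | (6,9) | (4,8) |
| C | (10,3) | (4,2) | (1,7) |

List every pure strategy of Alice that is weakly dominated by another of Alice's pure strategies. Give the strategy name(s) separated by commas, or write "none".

A is not dominated — it holds its own against B at R (12>4); C at M (5>4).
B is not dominated — it holds its own against A at L (10>7); C at M (6>4).
C: dominated, since B does at least as well everywhere (L: 10=10, M: 6>4, R: 4>1).

C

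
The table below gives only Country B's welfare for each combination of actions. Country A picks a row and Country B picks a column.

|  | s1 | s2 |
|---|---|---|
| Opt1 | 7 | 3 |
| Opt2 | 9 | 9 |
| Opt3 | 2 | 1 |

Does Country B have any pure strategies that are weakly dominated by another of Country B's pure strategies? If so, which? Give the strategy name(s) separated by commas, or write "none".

s2

s1 is not dominated — it holds its own against s2 at Opt1 (7>3).
s1 weakly dominates s2 — Opt1: 7>3, Opt2: 9=9, Opt3: 2>1.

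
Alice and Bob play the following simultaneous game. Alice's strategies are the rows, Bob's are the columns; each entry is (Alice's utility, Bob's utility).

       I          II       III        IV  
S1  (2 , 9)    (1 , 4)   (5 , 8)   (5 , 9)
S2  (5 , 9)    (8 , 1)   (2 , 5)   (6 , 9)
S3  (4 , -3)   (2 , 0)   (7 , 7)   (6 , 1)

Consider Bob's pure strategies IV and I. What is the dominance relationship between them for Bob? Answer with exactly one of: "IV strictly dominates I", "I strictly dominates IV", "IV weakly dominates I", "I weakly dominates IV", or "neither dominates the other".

IV's payoffs vs I's, by Alice's action — S1: 9=9, S2: 9=9, S3: 1>-3.
IV is at least as good everywhere and strictly better somewhere (tied only at S1, S2), so IV weakly but not strictly dominates I.

IV weakly dominates I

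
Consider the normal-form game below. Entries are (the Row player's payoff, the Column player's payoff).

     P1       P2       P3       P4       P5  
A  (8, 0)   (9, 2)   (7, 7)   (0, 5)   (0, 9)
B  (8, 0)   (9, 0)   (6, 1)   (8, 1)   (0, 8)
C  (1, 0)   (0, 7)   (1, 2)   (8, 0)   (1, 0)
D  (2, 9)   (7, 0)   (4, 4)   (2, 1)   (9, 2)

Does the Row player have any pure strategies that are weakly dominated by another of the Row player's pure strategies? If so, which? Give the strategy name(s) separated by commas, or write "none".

Nothing dominates A: B at P3 (7>6); C at P1 (8>1); D at P1 (8>2).
B is not dominated — it holds its own against A at P4 (8>0); C at P1 (8>1); D at P1 (8>2).
Nothing dominates C: A at P4 (8>0); B at P5 (1>0); D at P4 (8>2).
D: no other strategy beats it everywhere (A at P4 (2>0); B at P5 (9>0); C at P1 (2>1)).

none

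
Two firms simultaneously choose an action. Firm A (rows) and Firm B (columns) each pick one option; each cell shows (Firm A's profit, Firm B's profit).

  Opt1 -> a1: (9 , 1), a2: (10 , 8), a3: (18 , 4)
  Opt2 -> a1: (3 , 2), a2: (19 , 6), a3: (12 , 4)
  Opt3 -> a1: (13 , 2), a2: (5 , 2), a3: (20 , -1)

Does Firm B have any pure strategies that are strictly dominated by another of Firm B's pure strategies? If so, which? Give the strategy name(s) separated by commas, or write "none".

Nothing dominates a1: a2 at Opt3 (2=2); a3 at Opt3 (2>-1).
a2: no other strategy beats it everywhere (a1 at Opt1 (8>1); a3 at Opt1 (8>4)).
a3: dominated, since a2 does at least as well everywhere (Opt1: 8>4, Opt2: 6>4, Opt3: 2>-1).

a3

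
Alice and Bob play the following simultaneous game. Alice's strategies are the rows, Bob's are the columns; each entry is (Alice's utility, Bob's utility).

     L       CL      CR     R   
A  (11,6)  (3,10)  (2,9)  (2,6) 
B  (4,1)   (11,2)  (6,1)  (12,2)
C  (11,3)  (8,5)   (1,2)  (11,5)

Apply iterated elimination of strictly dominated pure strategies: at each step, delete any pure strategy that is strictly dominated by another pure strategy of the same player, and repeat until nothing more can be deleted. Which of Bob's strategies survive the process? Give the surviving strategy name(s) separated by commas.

CL, R

For Bob, CL strictly dominates L on the remaining rows (A: 10>6, B: 2>1, C: 5>3); eliminate L.
For Alice, B strictly dominates A on the remaining columns (CL: 11>3, CR: 6>2, R: 12>2); eliminate A.
For Alice, B strictly dominates C on the remaining columns (CL: 11>8, CR: 6>1, R: 12>11); eliminate C.
For Bob, CL strictly dominates CR on the remaining rows (B: 2>1); eliminate CR.
Among the remaining strategies, none is strictly dominated by another pure strategy of the same player, so the elimination stops.
Surviving strategies — Alice: {B}; Bob: {CL, R}.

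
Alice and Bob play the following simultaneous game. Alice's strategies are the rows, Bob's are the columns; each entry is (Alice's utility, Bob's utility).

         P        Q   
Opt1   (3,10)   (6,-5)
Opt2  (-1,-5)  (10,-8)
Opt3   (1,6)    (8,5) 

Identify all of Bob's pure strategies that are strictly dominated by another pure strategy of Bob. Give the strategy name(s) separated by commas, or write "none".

P is not dominated — it holds its own against Q at Opt1 (10>-5).
Q: dominated, since P does at least as well everywhere (Opt1: 10>-5, Opt2: -5>-8, Opt3: 6>5).

Q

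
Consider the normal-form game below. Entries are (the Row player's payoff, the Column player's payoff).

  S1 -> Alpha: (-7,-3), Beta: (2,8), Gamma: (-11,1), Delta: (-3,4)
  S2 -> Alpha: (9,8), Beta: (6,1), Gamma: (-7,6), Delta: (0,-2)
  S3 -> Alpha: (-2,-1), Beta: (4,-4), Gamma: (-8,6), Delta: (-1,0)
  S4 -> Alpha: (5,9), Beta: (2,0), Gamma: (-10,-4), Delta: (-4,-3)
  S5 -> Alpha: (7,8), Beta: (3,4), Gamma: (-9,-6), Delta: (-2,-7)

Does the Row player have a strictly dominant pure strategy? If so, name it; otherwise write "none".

S2

S2 vs S1: Alpha: 9>-7, Beta: 6>2, Gamma: -7>-11, Delta: 0>-3.
S2 vs S3: Alpha: 9>-2, Beta: 6>4, Gamma: -7>-8, Delta: 0>-1.
S2 vs S4: Alpha: 9>5, Beta: 6>2, Gamma: -7>-10, Delta: 0>-4.
S2 vs S5: Alpha: 9>7, Beta: 6>3, Gamma: -7>-9, Delta: 0>-2.
S2 strictly beats every other strategy against every opponent action, so it is strictly dominant.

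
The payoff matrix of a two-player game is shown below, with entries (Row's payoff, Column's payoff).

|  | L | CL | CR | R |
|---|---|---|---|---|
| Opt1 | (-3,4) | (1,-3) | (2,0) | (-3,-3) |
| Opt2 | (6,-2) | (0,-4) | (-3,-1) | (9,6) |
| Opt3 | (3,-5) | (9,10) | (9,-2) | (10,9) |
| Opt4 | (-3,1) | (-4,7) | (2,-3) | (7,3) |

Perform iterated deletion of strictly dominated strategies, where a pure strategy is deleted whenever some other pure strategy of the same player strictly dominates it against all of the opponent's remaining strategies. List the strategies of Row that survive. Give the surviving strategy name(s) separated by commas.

For Row, Opt3 strictly dominates Opt1 on the remaining columns (L: 3>-3, CL: 9>1, CR: 9>2, R: 10>-3); eliminate Opt1.
For Row, Opt3 strictly dominates Opt4 on the remaining columns (L: 3>-3, CL: 9>-4, CR: 9>2, R: 10>7); eliminate Opt4.
Column L is eliminated: CR beats it against every remaining row (Opt2: -1>-2, Opt3: -2>-5).
For Row, Opt3 strictly dominates Opt2 on the remaining columns (CL: 9>0, CR: 9>-3, R: 10>9); eliminate Opt2.
Column's strategy CR is strictly dominated by CL (Opt3: 10>-2) and is removed.
Column's strategy R is strictly dominated by CL (Opt3: 10>9) and is removed.
Among the remaining strategies, none is strictly dominated by another pure strategy of the same player, so the elimination stops.
Surviving strategies — Row: {Opt3}; Column: {CL}.

Opt3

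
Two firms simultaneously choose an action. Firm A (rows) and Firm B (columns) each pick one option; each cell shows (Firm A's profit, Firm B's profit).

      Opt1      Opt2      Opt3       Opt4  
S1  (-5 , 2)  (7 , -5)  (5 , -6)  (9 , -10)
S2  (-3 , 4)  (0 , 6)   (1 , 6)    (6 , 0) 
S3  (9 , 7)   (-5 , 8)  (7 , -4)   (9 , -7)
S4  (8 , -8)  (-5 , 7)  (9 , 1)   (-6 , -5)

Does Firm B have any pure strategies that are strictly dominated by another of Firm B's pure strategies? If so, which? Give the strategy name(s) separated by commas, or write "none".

Opt1 is not dominated — it holds its own against Opt2 at S1 (2>-5); Opt3 at S1 (2>-6); Opt4 at S1 (2>-10).
Nothing dominates Opt2: Opt1 at S2 (6>4); Opt3 at S1 (-5>-6); Opt4 at S1 (-5>-10).
Nothing dominates Opt3: Opt1 at S2 (6>4); Opt2 at S2 (6=6); Opt4 at S1 (-6>-10).
Opt4 is strictly dominated by Opt2 (S1: -5>-10, S2: 6>0, S3: 8>-7, S4: 7>-5).

Opt4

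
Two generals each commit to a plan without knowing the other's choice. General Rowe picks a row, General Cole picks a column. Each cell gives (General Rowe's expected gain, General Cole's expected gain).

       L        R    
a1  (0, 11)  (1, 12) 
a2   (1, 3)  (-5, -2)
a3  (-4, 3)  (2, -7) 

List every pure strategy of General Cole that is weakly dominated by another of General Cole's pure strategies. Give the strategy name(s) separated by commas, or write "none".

none

L: no other strategy beats it everywhere (R at a2 (3>-2)).
R: no other strategy beats it everywhere (L at a1 (12>11)).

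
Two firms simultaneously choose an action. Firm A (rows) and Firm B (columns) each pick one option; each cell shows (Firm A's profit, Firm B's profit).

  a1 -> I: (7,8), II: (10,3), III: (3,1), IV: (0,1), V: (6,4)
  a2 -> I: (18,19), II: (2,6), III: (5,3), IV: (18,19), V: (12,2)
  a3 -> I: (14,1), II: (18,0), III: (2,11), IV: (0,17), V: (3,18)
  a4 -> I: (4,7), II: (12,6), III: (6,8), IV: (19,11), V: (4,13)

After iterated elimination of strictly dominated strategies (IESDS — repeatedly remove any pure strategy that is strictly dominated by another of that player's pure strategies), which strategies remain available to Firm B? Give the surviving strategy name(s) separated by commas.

Column II is eliminated: I beats it against every remaining row (a1: 8>3, a2: 19>6, a3: 1>0, a4: 7>6).
Row a1 is eliminated: a2 beats it against every remaining column (I: 18>7, III: 5>3, IV: 18>0, V: 12>6).
Row a3 is eliminated: a2 beats it against every remaining column (I: 18>14, III: 5>2, IV: 18>0, V: 12>3).
Firm B's strategy III is strictly dominated by IV (a2: 19>3, a4: 11>8) and is removed.
Among the remaining strategies, none is strictly dominated by another pure strategy of the same player, so the elimination stops.
Surviving strategies — Firm A: {a2, a4}; Firm B: {I, IV, V}.

I, IV, V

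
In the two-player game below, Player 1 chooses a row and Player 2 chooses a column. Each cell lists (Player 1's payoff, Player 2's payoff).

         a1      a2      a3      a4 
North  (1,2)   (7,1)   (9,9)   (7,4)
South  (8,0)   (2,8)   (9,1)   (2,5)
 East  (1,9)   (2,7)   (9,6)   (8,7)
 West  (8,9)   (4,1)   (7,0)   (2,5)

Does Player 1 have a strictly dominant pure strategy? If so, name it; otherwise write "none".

North fails to dominate South at a1 (1<8).
South fails to dominate North at a2 (2<7).
East fails to dominate North at a1 (1=1).
West fails to dominate North at a2 (4<7).
No single strategy dominates all the others.

none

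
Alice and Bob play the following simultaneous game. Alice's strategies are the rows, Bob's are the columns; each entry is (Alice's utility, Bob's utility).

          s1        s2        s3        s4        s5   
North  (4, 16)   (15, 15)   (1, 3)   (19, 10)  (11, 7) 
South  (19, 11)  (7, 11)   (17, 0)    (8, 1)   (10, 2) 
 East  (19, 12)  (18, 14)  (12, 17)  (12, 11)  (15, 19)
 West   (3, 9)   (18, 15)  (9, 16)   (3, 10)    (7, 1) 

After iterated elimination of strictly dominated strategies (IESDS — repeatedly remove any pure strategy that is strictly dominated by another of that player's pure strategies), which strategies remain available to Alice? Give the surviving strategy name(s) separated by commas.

South, East, West

Column s4 is eliminated: s2 beats it against every remaining row (North: 15>10, South: 11>1, East: 14>11, West: 15>10).
For Alice, East strictly dominates North on the remaining columns (s1: 19>4, s2: 18>15, s3: 12>1, s5: 15>11); eliminate North.
Among the remaining strategies, none is strictly dominated by another pure strategy of the same player, so the elimination stops.
Surviving strategies — Alice: {South, East, West}; Bob: {s1, s2, s3, s5}.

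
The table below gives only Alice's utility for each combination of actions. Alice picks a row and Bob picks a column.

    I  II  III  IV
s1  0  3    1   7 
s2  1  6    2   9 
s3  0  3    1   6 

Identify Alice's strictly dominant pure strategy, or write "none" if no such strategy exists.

s2 vs s1: I: 1>0, II: 6>3, III: 2>1, IV: 9>7.
s2 vs s3: I: 1>0, II: 6>3, III: 2>1, IV: 9>6.
s2 strictly beats every other strategy against every opponent action, so it is strictly dominant.

s2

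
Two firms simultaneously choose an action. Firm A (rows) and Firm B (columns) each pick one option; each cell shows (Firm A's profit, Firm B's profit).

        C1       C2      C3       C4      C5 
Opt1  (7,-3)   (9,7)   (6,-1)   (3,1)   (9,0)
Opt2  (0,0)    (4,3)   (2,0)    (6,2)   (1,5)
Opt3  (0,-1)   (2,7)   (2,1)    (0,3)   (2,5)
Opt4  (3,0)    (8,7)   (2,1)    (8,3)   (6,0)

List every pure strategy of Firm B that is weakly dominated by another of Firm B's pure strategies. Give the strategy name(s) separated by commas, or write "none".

C1, C3, C4

C2 weakly dominates C1 — Opt1: 7>-3, Opt2: 3>0, Opt3: 7>-1, Opt4: 7>0.
C2: no other strategy beats it everywhere (C1 at Opt1 (7>-3); C3 at Opt1 (7>-1); C4 at Opt1 (7>1); C5 at Opt1 (7>0)).
C2 weakly dominates C3 — Opt1: 7>-1, Opt2: 3>0, Opt3: 7>1, Opt4: 7>1.
C2 weakly dominates C4 — Opt1: 7>1, Opt2: 3>2, Opt3: 7>3, Opt4: 7>3.
C5: no other strategy beats it everywhere (C1 at Opt1 (0>-3); C2 at Opt2 (5>3); C3 at Opt1 (0>-1); C4 at Opt2 (5>2)).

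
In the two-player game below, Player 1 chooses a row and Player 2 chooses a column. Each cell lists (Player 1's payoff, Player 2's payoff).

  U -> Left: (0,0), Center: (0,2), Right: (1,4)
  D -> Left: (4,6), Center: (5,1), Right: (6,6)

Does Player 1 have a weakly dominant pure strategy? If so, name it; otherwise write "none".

D vs U: Left: 4>0, Center: 5>0, Right: 6>1.
D is at least as good as every other strategy against every opponent action, so it is weakly dominant.

D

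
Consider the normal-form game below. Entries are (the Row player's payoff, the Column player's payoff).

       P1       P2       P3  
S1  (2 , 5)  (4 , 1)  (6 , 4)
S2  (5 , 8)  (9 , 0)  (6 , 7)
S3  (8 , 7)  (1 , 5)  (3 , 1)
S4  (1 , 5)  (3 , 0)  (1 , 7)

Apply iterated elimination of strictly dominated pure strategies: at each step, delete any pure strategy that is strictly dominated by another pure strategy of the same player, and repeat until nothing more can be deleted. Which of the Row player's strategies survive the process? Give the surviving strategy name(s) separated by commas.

S3

The Row player's strategy S4 is strictly dominated by S1 (P1: 2>1, P2: 4>3, P3: 6>1) and is removed.
Column P2 is eliminated: P1 beats it against every remaining row (S1: 5>1, S2: 8>0, S3: 7>5).
Column P3 is eliminated: P1 beats it against every remaining row (S1: 5>4, S2: 8>7, S3: 7>1).
Row S1 is eliminated: S2 beats it against every remaining column (P1: 5>2).
The Row player's strategy S2 is strictly dominated by S3 (P1: 8>5) and is removed.
Among the remaining strategies, none is strictly dominated by another pure strategy of the same player, so the elimination stops.
Surviving strategies — the Row player: {S3}; the Column player: {P1}.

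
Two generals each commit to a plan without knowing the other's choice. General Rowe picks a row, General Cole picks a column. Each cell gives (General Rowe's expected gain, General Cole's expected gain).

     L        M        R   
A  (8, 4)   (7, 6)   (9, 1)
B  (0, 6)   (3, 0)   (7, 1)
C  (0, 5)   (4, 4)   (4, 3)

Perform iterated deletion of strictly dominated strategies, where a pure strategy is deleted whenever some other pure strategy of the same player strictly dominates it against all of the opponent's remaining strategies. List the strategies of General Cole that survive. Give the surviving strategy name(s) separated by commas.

Row B is eliminated: A beats it against every remaining column (L: 8>0, M: 7>3, R: 9>7).
General Rowe's strategy C is strictly dominated by A (L: 8>0, M: 7>4, R: 9>4) and is removed.
General Cole's strategy L is strictly dominated by M (A: 6>4) and is removed.
General Cole's strategy R is strictly dominated by M (A: 6>1) and is removed.
Among the remaining strategies, none is strictly dominated by another pure strategy of the same player, so the elimination stops.
Surviving strategies — General Rowe: {A}; General Cole: {M}.

M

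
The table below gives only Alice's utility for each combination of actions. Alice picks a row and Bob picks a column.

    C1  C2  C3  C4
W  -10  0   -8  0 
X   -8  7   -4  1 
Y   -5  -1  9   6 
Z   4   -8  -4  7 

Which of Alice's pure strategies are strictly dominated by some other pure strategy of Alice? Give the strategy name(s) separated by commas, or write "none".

X strictly dominates W — C1: -8>-10, C2: 7>0, C3: -4>-8, C4: 1>0.
X: no other strategy beats it everywhere (W at C1 (-8>-10); Y at C2 (7>-1); Z at C2 (7>-8)).
Y: no other strategy beats it everywhere (W at C1 (-5>-10); X at C1 (-5>-8); Z at C2 (-1>-8)).
Z: no other strategy beats it everywhere (W at C1 (4>-10); X at C1 (4>-8); Y at C1 (4>-5)).

W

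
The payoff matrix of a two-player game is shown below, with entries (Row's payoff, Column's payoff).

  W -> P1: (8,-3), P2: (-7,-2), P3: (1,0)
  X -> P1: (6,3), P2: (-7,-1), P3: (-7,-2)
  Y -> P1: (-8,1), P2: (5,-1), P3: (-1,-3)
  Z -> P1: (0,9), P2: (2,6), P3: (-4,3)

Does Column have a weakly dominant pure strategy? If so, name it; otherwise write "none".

none

P1 fails to dominate P2 at W (-3<-2).
P2 fails to dominate P1 at X (-1<3).
P3 fails to dominate P1 at X (-2<3).
No single strategy dominates all the others.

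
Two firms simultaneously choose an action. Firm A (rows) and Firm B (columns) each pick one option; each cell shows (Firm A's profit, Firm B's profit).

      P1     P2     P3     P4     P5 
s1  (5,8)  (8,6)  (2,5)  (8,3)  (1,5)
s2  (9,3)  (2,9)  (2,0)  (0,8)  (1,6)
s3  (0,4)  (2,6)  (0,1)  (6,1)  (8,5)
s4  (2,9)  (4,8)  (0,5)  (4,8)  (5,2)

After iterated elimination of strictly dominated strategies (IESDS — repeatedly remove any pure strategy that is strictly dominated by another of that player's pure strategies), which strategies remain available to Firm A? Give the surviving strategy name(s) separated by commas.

For Firm B, P1 strictly dominates P3 on the remaining rows (s1: 8>5, s2: 3>0, s3: 4>1, s4: 9>5); eliminate P3.
For Firm B, P2 strictly dominates P5 on the remaining rows (s1: 6>5, s2: 9>6, s3: 6>5, s4: 8>2); eliminate P5.
Row s3 is eliminated: s1 beats it against every remaining column (P1: 5>0, P2: 8>2, P4: 8>6).
Firm A's strategy s4 is strictly dominated by s1 (P1: 5>2, P2: 8>4, P4: 8>4) and is removed.
Firm B's strategy P4 is strictly dominated by P2 (s1: 6>3, s2: 9>8) and is removed.
Among the remaining strategies, none is strictly dominated by another pure strategy of the same player, so the elimination stops.
Surviving strategies — Firm A: {s1, s2}; Firm B: {P1, P2}.

s1, s2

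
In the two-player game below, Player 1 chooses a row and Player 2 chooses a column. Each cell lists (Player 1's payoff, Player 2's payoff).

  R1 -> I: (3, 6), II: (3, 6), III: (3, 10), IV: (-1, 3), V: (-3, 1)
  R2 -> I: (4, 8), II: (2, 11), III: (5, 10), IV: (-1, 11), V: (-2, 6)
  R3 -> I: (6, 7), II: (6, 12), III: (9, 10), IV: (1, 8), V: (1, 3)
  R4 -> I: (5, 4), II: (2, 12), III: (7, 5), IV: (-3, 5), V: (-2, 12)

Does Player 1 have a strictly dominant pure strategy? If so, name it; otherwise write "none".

R3

R3 vs R1: I: 6>3, II: 6>3, III: 9>3, IV: 1>-1, V: 1>-3.
R3 vs R2: I: 6>4, II: 6>2, III: 9>5, IV: 1>-1, V: 1>-2.
R3 vs R4: I: 6>5, II: 6>2, III: 9>7, IV: 1>-3, V: 1>-2.
R3 strictly beats every other strategy against every opponent action, so it is strictly dominant.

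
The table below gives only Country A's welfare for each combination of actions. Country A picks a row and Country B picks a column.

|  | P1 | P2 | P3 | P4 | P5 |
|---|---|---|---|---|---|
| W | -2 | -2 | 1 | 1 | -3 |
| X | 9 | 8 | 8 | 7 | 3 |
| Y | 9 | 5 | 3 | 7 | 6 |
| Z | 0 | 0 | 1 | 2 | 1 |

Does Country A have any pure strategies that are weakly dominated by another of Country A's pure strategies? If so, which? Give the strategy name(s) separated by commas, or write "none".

W: dominated, since X does at least as well everywhere (P1: 9>-2, P2: 8>-2, P3: 8>1, P4: 7>1, P5: 3>-3).
X is not dominated — it holds its own against W at P1 (9>-2); Y at P2 (8>5); Z at P1 (9>0).
Nothing dominates Y: W at P1 (9>-2); X at P5 (6>3); Z at P1 (9>0).
Z is weakly dominated by X (P1: 9>0, P2: 8>0, P3: 8>1, P4: 7>2, P5: 3>1).

W, Z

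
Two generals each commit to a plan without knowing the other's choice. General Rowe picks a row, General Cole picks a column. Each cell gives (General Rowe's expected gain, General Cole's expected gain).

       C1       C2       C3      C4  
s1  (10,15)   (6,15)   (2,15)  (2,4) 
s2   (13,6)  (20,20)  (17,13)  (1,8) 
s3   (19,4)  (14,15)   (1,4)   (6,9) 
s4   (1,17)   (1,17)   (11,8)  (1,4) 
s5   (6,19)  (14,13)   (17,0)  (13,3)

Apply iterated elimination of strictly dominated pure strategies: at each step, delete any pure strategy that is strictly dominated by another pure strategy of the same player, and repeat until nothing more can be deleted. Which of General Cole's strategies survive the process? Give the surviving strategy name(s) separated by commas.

C2

Row s4 is eliminated: s5 beats it against every remaining column (C1: 6>1, C2: 14>1, C3: 17>11, C4: 13>1).
For General Cole, C2 strictly dominates C4 on the remaining rows (s1: 15>4, s2: 20>8, s3: 15>9, s5: 13>3); eliminate C4.
General Rowe's strategy s1 is strictly dominated by s2 (C1: 13>10, C2: 20>6, C3: 17>2) and is removed.
General Cole's strategy C3 is strictly dominated by C2 (s2: 20>13, s3: 15>4, s5: 13>0) and is removed.
General Rowe's strategy s5 is strictly dominated by s2 (C1: 13>6, C2: 20>14) and is removed.
General Cole's strategy C1 is strictly dominated by C2 (s2: 20>6, s3: 15>4) and is removed.
For General Rowe, s2 strictly dominates s3 on the remaining columns (C2: 20>14); eliminate s3.
Among the remaining strategies, none is strictly dominated by another pure strategy of the same player, so the elimination stops.
Surviving strategies — General Rowe: {s2}; General Cole: {C2}.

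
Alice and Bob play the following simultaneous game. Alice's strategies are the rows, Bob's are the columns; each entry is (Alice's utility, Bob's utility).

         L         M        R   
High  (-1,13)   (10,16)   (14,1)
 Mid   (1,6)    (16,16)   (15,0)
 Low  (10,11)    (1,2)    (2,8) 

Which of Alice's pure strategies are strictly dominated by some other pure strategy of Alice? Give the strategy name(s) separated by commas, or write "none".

High

High is strictly dominated by Mid (L: 1>-1, M: 16>10, R: 15>14).
Mid is not dominated — it holds its own against High at L (1>-1); Low at M (16>1).
Low is not dominated — it holds its own against High at L (10>-1); Mid at L (10>1).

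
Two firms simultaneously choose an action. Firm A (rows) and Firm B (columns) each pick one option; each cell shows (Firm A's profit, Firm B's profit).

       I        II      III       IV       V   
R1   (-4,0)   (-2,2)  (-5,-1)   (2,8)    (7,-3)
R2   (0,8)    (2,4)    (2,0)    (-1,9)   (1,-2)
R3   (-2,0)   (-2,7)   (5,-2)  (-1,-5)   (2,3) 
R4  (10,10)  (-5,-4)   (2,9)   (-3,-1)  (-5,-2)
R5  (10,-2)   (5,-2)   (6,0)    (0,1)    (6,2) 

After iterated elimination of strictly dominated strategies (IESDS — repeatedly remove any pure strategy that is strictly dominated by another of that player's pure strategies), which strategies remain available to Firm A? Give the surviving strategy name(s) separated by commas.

For Firm A, R5 strictly dominates R2 on the remaining columns (I: 10>0, II: 5>2, III: 6>2, IV: 0>-1, V: 6>1); eliminate R2.
Firm A's strategy R3 is strictly dominated by R5 (I: 10>-2, II: 5>-2, III: 6>5, IV: 0>-1, V: 6>2) and is removed.
Firm B's strategy II is strictly dominated by IV (R1: 8>2, R4: -1>-4, R5: 1>-2) and is removed.
Among the remaining strategies, none is strictly dominated by another pure strategy of the same player, so the elimination stops.
Surviving strategies — Firm A: {R1, R4, R5}; Firm B: {I, III, IV, V}.

R1, R4, R5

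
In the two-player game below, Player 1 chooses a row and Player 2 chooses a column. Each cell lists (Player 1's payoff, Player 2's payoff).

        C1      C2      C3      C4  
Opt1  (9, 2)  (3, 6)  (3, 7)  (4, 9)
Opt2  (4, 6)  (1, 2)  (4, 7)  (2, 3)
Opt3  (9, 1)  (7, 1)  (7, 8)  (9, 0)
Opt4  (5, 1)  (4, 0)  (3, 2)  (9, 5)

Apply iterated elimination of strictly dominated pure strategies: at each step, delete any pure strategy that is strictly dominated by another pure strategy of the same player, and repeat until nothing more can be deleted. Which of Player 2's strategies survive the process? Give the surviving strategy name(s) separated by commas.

Row Opt2 is eliminated: Opt3 beats it against every remaining column (C1: 9>4, C2: 7>1, C3: 7>4, C4: 9>2).
Player 2's strategy C1 is strictly dominated by C3 (Opt1: 7>2, Opt3: 8>1, Opt4: 2>1) and is removed.
For Player 1, Opt3 strictly dominates Opt1 on the remaining columns (C2: 7>3, C3: 7>3, C4: 9>4); eliminate Opt1.
Column C2 is eliminated: C3 beats it against every remaining row (Opt3: 8>1, Opt4: 2>0).
Among the remaining strategies, none is strictly dominated by another pure strategy of the same player, so the elimination stops.
Surviving strategies — Player 1: {Opt3, Opt4}; Player 2: {C3, C4}.

C3, C4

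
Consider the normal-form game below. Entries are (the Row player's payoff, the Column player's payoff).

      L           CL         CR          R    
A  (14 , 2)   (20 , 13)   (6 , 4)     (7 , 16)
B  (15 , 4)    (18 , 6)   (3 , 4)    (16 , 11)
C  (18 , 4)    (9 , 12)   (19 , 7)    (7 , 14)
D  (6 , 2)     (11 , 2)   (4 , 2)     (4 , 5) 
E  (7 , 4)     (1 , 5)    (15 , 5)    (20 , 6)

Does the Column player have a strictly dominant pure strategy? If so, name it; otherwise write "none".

R

R vs L: A: 16>2, B: 11>4, C: 14>4, D: 5>2, E: 6>4.
R vs CL: A: 16>13, B: 11>6, C: 14>12, D: 5>2, E: 6>5.
R vs CR: A: 16>4, B: 11>4, C: 14>7, D: 5>2, E: 6>5.
R strictly beats every other strategy against every opponent action, so it is strictly dominant.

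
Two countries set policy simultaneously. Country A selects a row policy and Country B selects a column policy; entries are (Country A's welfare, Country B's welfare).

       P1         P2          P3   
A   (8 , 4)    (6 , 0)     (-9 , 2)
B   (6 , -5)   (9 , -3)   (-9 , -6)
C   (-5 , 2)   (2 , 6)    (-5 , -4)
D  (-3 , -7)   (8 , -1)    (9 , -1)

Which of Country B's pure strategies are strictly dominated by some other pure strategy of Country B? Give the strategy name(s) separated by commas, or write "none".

P1 is not dominated — it holds its own against P2 at A (4>0); P3 at A (4>2).
P2: no other strategy beats it everywhere (P1 at B (-3>-5); P3 at B (-3>-6)).
P3: no other strategy beats it everywhere (P1 at D (-1>-7); P2 at A (2>0)).

none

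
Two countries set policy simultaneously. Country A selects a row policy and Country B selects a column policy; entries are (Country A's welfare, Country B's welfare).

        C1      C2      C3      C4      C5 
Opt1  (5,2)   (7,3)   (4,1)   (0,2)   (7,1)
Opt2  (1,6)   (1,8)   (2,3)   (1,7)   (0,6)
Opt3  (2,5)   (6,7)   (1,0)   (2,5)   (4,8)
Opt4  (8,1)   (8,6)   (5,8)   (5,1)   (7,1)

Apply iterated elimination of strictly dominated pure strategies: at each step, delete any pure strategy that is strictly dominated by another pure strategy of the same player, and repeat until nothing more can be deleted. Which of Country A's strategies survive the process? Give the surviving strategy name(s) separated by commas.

Row Opt2 is eliminated: Opt4 beats it against every remaining column (C1: 8>1, C2: 8>1, C3: 5>2, C4: 5>1, C5: 7>0).
Country A's strategy Opt3 is strictly dominated by Opt4 (C1: 8>2, C2: 8>6, C3: 5>1, C4: 5>2, C5: 7>4) and is removed.
For Country B, C2 strictly dominates C1 on the remaining rows (Opt1: 3>2, Opt4: 6>1); eliminate C1.
Country B's strategy C4 is strictly dominated by C2 (Opt1: 3>2, Opt4: 6>1) and is removed.
Country B's strategy C5 is strictly dominated by C2 (Opt1: 3>1, Opt4: 6>1) and is removed.
Country A's strategy Opt1 is strictly dominated by Opt4 (C2: 8>7, C3: 5>4) and is removed.
Column C2 is eliminated: C3 beats it against every remaining row (Opt4: 8>6).
Among the remaining strategies, none is strictly dominated by another pure strategy of the same player, so the elimination stops.
Surviving strategies — Country A: {Opt4}; Country B: {C3}.

Opt4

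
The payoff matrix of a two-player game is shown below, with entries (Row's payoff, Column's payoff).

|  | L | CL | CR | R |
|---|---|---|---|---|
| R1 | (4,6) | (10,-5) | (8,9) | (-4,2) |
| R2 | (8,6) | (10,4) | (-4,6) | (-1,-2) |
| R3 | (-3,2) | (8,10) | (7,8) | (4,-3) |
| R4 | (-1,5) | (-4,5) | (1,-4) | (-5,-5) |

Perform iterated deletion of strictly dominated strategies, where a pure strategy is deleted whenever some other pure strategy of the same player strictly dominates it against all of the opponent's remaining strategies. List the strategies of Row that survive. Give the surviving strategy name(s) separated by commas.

R1, R2

Row's strategy R4 is strictly dominated by R1 (L: 4>-1, CL: 10>-4, CR: 8>1, R: -4>-5) and is removed.
For Column, L strictly dominates R on the remaining rows (R1: 6>2, R2: 6>-2, R3: 2>-3); eliminate R.
For Row, R1 strictly dominates R3 on the remaining columns (L: 4>-3, CL: 10>8, CR: 8>7); eliminate R3.
Column's strategy CL is strictly dominated by L (R1: 6>-5, R2: 6>4) and is removed.
Among the remaining strategies, none is strictly dominated by another pure strategy of the same player, so the elimination stops.
Surviving strategies — Row: {R1, R2}; Column: {L, CR}.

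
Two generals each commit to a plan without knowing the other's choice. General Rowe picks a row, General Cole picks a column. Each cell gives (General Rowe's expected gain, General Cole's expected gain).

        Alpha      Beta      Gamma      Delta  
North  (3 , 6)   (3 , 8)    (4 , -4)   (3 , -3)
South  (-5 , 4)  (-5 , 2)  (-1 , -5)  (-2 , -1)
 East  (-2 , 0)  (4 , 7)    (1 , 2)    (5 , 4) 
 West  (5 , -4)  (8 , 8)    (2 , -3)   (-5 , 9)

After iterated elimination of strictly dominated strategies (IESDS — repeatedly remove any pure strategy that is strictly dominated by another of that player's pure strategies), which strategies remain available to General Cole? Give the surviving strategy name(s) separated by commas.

Beta, Delta

For General Rowe, North strictly dominates South on the remaining columns (Alpha: 3>-5, Beta: 3>-5, Gamma: 4>-1, Delta: 3>-2); eliminate South.
Column Alpha is eliminated: Beta beats it against every remaining row (North: 8>6, East: 7>0, West: 8>-4).
Column Gamma is eliminated: Beta beats it against every remaining row (North: 8>-4, East: 7>2, West: 8>-3).
General Rowe's strategy North is strictly dominated by East (Beta: 4>3, Delta: 5>3) and is removed.
Among the remaining strategies, none is strictly dominated by another pure strategy of the same player, so the elimination stops.
Surviving strategies — General Rowe: {East, West}; General Cole: {Beta, Delta}.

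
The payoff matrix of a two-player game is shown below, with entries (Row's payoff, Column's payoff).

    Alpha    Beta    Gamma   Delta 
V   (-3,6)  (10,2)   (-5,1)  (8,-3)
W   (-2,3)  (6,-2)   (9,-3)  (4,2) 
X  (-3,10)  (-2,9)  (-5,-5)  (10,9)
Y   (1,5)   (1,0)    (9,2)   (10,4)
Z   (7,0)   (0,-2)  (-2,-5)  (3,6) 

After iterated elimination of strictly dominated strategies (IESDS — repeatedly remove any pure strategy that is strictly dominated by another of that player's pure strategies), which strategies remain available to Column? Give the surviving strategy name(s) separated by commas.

Column Beta is eliminated: Alpha beats it against every remaining row (V: 6>2, W: 3>-2, X: 10>9, Y: 5>0, Z: 0>-2).
Row's strategy V is strictly dominated by Y (Alpha: 1>-3, Gamma: 9>-5, Delta: 10>8) and is removed.
Column's strategy Gamma is strictly dominated by Alpha (W: 3>-3, X: 10>-5, Y: 5>2, Z: 0>-5) and is removed.
Row W is eliminated: Y beats it against every remaining column (Alpha: 1>-2, Delta: 10>4).
Among the remaining strategies, none is strictly dominated by another pure strategy of the same player, so the elimination stops.
Surviving strategies — Row: {X, Y, Z}; Column: {Alpha, Delta}.

Alpha, Delta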